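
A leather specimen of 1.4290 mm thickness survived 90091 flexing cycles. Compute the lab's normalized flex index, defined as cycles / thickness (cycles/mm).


Formula: Index = cycles / thickness
Substituting: Index = 90091 / 1.4290
Result: 63044.7866 cycles/mm


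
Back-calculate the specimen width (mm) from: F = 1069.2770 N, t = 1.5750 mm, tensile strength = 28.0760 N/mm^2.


Formula: w = F / (TS * t)
Substituting: w = 1069.2770 / (28.0760 * 1.5750)
Result: 24.1810 mm


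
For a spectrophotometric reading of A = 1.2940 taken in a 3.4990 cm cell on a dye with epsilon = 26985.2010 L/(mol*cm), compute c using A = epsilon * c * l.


Formula: c = A / (epsilon * l)
Substituting: c = 1.2940 / (26985.2010 * 3.4990)
Result: 1.3705e-05 mol/L


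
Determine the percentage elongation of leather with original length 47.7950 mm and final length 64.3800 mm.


Formula: Elongation = (Lf - L0) / L0 * 100
Substituting: Elongation = (64.3800 - 47.7950) / 47.7950 * 100
Result: 34.7003 %


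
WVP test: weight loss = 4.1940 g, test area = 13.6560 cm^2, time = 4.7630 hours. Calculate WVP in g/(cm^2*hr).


Formula: WVP = loss / (area * time)
Substituting: WVP = 4.1940 / (13.6560 * 4.7630)
Result: 0.0644799 g/(cm^2*hr)


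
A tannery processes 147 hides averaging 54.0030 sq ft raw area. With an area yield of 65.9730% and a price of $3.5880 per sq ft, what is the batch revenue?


Raw_total = N * avg_area = 147 * 54.0030 = 7938.4410 sq ft
Finished = Raw_total * yield / 100 = 7938.4410 * 65.9730 / 100 = 5237.2277 sq ft
Value = Finished * price = 5237.2277 * 3.5880 = 18791.1729 $


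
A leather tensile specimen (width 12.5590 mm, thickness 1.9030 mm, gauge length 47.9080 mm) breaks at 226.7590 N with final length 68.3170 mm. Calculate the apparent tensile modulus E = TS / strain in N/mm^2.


TS = F / (w * t) = 226.7590 / (12.5590 * 1.9030) = 9.4879 N/mm^2
strain = (Lf - L0) / L0 = (68.3170 - 47.9080) / 47.9080 = 0.4260
E = TS / strain = 9.4879 / 0.4260 = 22.2719 N/mm^2


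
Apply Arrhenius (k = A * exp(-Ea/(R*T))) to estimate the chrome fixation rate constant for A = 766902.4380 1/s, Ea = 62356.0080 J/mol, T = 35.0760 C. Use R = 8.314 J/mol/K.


T_K = T_C + 273.15 = 35.0760 + 273.15 = 308.2260 K
exponent = -Ea / (R * T_K) = -62356.0080 / (8.314 * 308.2260) = -24.3332
k = A * exp(exponent) = 766902.4380 * exp(-24.3332) = 2.0748e-05 1/s


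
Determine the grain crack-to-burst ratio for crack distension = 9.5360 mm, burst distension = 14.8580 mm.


Formula: Ratio = crack / burst
Substituting: Ratio = 9.5360 / 14.8580
Result: 0.6418


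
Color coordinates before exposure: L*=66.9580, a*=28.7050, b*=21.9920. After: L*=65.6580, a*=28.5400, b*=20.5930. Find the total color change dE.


dL = -1.3000, da = -0.1650, db = -1.3990
dE = sqrt((-1.3000)^2 + (-0.1650)^2 + (-1.3990)^2) = 1.9169


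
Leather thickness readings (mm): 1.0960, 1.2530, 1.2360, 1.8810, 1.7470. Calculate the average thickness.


Formula: Average = sum / n
Substituting: Average = 7.2130 / 5
Result: 1.4426 mm


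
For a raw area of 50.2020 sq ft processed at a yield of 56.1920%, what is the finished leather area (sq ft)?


Formula: finished = raw * yield / 100
Substituting: finished = 50.2020 * 56.1920 / 100
Result: 28.2095 sq ft


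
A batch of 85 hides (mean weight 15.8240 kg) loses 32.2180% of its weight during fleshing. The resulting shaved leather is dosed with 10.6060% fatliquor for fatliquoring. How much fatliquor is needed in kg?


Total_raw = N * avg_wt = 85 * 15.8240 = 1345.0400 kg
Substrate = Total_raw * (1 - loss/100) = 1345.0400 * (1 - 32.2180/100) = 911.6950 kg
Fat = Substrate * pct / 100 = 911.6950 * 10.6060 / 100 = 96.6944 kg


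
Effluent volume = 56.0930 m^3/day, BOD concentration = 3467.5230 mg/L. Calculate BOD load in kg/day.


Formula: BOD_load = volume * conc / 1000
Substituting: BOD_load = 56.0930 * 3467.5230 / 1000
Result: 194.5038 kg/day


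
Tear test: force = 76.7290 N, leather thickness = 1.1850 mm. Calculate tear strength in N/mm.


Formula: Tear strength = force / thickness
Substituting: Tear strength = 76.7290 / 1.1850
Result: 64.7502 N/mm


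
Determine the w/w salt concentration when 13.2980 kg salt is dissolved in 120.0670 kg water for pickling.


Formula: Conc = salt / (water + salt) * 100
Substituting: Conc = 13.2980 / (120.0670 + 13.2980) * 100
Result: 9.9711 %


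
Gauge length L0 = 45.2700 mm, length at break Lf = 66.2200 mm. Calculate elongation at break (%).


Formula: Elongation = (Lf - L0) / L0 * 100
Substituting: Elongation = (66.2200 - 45.2700) / 45.2700 * 100
Result: 46.2779 %


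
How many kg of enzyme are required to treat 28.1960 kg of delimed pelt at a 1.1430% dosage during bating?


Formula: Enzyme = substrate * pct / 100
Substituting: Enzyme = 28.1960 * 1.1430 / 100
Result: 0.3223 kg


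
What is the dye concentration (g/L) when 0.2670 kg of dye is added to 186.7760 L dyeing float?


Formula: Conc = dye_mass(kg) / volume(L) * 1000
Substituting: Conc = 0.2670 / 186.7760 * 1000
Result: 1.4295 g/L


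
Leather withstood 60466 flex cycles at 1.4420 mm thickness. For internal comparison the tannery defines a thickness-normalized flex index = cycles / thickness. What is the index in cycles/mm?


Formula: Index = cycles / thickness
Substituting: Index = 60466 / 1.4420
Result: 41932.0388 cycles/mm


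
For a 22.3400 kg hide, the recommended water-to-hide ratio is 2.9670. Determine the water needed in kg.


Formula: Water = hide_weight * ratio
Substituting: Water = 22.3400 * 2.9670
Result: 66.2828 kg


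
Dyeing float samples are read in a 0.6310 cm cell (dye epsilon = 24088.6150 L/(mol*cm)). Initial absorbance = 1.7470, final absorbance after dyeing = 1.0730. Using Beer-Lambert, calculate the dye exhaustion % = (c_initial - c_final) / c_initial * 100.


c_initial = A_i / (epsilon * l) = 1.7470 / (24088.6150 * 0.6310) = 1.1493e-04 mol/L
c_final = A_f / (epsilon * l) = 1.0730 / (24088.6150 * 0.6310) = 7.0592e-05 mol/L
Exhaustion = (c_initial - c_final) / c_initial * 100 = (1.1493e-04 - 7.0592e-05) / 1.1493e-04 * 100 = 38.5804 %


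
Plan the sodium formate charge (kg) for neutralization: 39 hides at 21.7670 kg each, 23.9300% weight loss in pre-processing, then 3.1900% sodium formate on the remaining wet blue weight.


Total_raw = N * avg_wt = 39 * 21.7670 = 848.9130 kg
Substrate = Total_raw * (1 - loss/100) = 848.9130 * (1 - 23.9300/100) = 645.7681 kg
Neutralizer = Substrate * pct / 100 = 645.7681 * 3.1900 / 100 = 20.6000 kg


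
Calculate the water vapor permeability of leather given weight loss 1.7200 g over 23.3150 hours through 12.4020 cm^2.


Formula: WVP = loss / (area * time)
Substituting: WVP = 1.7200 / (12.4020 * 23.3150)
Result: 0.00594842 g/(cm^2*hr)


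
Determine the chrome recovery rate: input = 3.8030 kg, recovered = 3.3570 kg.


Formula: Recovery = recovered / input * 100
Substituting: Recovery = 3.3570 / 3.8030 * 100
Result: 88.2724 %


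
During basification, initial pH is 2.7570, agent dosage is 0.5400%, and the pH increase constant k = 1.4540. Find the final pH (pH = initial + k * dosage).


Formula: pH_final = pH_initial + k * base_pct
Substituting: pH_final = 2.7570 + 1.4540 * 0.5400
Result: 3.5422


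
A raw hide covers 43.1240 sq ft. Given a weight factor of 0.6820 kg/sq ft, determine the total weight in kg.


Formula: Weight = area * weight_per_sqft
Substituting: Weight = 43.1240 * 0.6820
Result: 29.4106 kg


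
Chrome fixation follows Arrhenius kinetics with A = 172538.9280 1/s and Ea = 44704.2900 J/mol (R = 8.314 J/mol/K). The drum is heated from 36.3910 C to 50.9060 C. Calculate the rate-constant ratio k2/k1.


T1 = 36.3910 + 273.15 = 309.5410 K; T2 = 50.9060 + 273.15 = 324.0560 K
k1 = A * exp(-Ea/(R*T1)) = 172538.9280 * exp(-44704.2900/(8.314*309.5410)) = 0.00492974 1/s
k2 = A * exp(-Ea/(R*T2)) = 172538.9280 * exp(-44704.2900/(8.314*324.0560)) = 0.0107333 1/s
k2/k1 = 0.0107333 / 0.00492974 = 2.1773


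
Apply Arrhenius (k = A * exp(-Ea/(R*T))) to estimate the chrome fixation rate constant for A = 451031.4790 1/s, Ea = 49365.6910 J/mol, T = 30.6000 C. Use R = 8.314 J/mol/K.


T_K = T_C + 273.15 = 30.6000 + 273.15 = 303.7500 K
exponent = -Ea / (R * T_K) = -49365.6910 / (8.314 * 303.7500) = -19.5478
k = A * exp(exponent) = 451031.4790 * exp(-19.5478) = 0.00146112 1/s


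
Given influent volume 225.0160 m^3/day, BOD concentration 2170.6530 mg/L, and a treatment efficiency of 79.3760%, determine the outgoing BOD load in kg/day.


Load_in = volume * conc / 1000 = 225.0160 * 2170.6530 / 1000 = 488.4317 kg/day
Removed = Load_in * eff / 100 = 488.4317 * 79.3760 / 100 = 387.6975 kg/day
Load_out = Load_in - Removed = 488.4317 - 387.6975 = 100.7341 kg/day


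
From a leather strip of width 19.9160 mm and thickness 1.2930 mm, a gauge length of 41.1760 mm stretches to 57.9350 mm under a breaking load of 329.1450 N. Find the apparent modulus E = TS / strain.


TS = F / (w * t) = 329.1450 / (19.9160 * 1.2930) = 12.7816 N/mm^2
strain = (Lf - L0) / L0 = (57.9350 - 41.1760) / 41.1760 = 0.4070
E = TS / strain = 12.7816 / 0.4070 = 31.4038 N/mm^2


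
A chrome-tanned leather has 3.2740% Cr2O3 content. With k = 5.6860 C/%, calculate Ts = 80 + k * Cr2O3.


Formula: Ts = 80 + k * Cr2O3
Substituting: Ts = 80 + 5.6860 * 3.2740
Result: 98.6160 C


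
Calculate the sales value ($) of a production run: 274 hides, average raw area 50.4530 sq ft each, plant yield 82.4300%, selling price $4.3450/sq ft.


Raw_total = N * avg_area = 274 * 50.4530 = 13824.1220 sq ft
Finished = Raw_total * yield / 100 = 13824.1220 * 82.4300 / 100 = 11395.2238 sq ft
Value = Finished * price = 11395.2238 * 4.3450 = 49512.2473 $


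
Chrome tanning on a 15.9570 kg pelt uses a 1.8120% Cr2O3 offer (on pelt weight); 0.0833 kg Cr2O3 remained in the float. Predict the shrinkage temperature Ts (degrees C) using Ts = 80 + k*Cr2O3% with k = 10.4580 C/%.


Offered = pelt * offer_pct / 100 = 15.9570 * 1.8120 / 100 = 0.2891 kg
Uptake = offered - residual = 0.2891 - 0.0833 = 0.2058 kg
Cr2O3% on pelt = uptake / pelt * 100 = 0.2058 / 15.9570 * 100 = 1.2900 %
Ts = 80 + k * Cr2O3% = 80 + 10.4580 * 1.2900 = 93.4905 C


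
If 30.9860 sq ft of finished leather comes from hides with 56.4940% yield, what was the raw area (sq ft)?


Formula: raw = finished * 100 / yield
Substituting: raw = 30.9860 * 100 / 56.4940
Result: 54.8483 sq ft


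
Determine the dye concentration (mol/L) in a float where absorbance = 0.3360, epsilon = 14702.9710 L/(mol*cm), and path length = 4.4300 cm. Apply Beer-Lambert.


Formula: c = A / (epsilon * l)
Substituting: c = 0.3360 / (14702.9710 * 4.4300)
Result: 5.1586e-06 mol/L


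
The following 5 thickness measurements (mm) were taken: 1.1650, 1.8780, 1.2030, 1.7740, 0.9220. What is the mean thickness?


Formula: Average = sum / n
Substituting: Average = 6.9420 / 5
Result: 1.3884 mm


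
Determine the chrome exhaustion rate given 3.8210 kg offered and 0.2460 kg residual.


Formula: Uptake = (offered - residual) / offered * 100
Substituting: Uptake = (3.8210 - 0.2460) / 3.8210 * 100
Result: 93.5619 %


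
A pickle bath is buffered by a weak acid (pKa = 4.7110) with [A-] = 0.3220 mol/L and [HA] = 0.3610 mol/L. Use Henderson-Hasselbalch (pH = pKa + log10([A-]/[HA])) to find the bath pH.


ratio = [A-] / [HA] = 0.3220 / 0.3610 = 0.8920
log10(ratio) = -0.0496513
pH = pKa + log10(ratio) = 4.7110 - 0.0496513 = 4.6613


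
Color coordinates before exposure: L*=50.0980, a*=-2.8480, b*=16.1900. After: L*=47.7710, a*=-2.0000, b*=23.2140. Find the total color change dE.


dL = -2.3270, da = 0.8480, db = 7.0240
dE = sqrt((-2.3270)^2 + 0.8480^2 + 7.0240^2) = 7.4479


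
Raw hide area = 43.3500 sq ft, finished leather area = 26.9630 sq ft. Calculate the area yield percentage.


Formula: Yield = finished / raw * 100
Substituting: Yield = 26.9630 / 43.3500 * 100
Result: 62.1984 %


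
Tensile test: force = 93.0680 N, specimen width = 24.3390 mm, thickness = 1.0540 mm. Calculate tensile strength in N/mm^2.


Formula: TS = force / (width * thickness)
Substituting: TS = 93.0680 / (24.3390 * 1.0540)
Result: 3.6279 N/mm^2


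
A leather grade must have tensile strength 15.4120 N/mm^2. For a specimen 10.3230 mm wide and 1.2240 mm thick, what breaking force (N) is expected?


Formula: F = TS * w * t
Substituting: F = 15.4120 * 10.3230 * 1.2240
Result: 194.7360 N


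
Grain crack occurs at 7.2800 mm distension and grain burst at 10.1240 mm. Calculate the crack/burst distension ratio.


Formula: Ratio = crack / burst
Substituting: Ratio = 7.2800 / 10.1240
Result: 0.7191


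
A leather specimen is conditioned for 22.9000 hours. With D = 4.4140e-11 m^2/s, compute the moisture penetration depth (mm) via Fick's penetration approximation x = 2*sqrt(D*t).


t = 22.9000 hr * 3600 = 82440.0000 s
D * t = 4.4140e-11 * 82440.0000 = 3.6389e-06
x = 2 * sqrt(D*t) = 2 * sqrt(3.6389e-06) = 0.00381518 m = 3.8152 mm


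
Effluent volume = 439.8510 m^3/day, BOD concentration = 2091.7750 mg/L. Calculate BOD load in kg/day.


Formula: BOD_load = volume * conc / 1000
Substituting: BOD_load = 439.8510 * 2091.7750 / 1000
Result: 920.0693 kg/day


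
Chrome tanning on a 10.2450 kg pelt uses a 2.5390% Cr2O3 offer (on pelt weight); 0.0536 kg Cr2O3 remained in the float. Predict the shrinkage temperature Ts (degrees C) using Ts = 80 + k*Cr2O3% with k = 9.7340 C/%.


Offered = pelt * offer_pct / 100 = 10.2450 * 2.5390 / 100 = 0.2601 kg
Uptake = offered - residual = 0.2601 - 0.0536 = 0.2065 kg
Cr2O3% on pelt = uptake / pelt * 100 = 0.2065 / 10.2450 * 100 = 2.0158 %
Ts = 80 + k * Cr2O3% = 80 + 9.7340 * 2.0158 = 99.6220 C


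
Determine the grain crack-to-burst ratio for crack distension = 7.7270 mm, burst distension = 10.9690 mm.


Formula: Ratio = crack / burst
Substituting: Ratio = 7.7270 / 10.9690
Result: 0.7044


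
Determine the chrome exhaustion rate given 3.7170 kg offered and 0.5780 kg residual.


Formula: Uptake = (offered - residual) / offered * 100
Substituting: Uptake = (3.7170 - 0.5780) / 3.7170 * 100
Result: 84.4498 %


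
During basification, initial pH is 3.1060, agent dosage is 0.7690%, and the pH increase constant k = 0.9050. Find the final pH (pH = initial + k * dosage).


Formula: pH_final = pH_initial + k * base_pct
Substituting: pH_final = 3.1060 + 0.9050 * 0.7690
Result: 3.8019


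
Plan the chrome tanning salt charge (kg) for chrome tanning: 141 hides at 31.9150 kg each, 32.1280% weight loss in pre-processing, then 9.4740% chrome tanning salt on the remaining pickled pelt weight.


Total_raw = N * avg_wt = 141 * 31.9150 = 4500.0150 kg
Substrate = Total_raw * (1 - loss/100) = 4500.0150 * (1 - 32.1280/100) = 3054.2502 kg
Chrome = Substrate * pct / 100 = 3054.2502 * 9.4740 / 100 = 289.3597 kg


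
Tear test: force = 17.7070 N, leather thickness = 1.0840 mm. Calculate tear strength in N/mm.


Formula: Tear strength = force / thickness
Substituting: Tear strength = 17.7070 / 1.0840
Result: 16.3349 N/mm


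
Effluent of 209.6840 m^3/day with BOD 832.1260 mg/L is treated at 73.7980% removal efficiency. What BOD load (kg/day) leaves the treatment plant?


Load_in = volume * conc / 1000 = 209.6840 * 832.1260 / 1000 = 174.4835 kg/day
Removed = Load_in * eff / 100 = 174.4835 * 73.7980 / 100 = 128.7653 kg/day
Load_out = Load_in - Removed = 174.4835 - 128.7653 = 45.7182 kg/day


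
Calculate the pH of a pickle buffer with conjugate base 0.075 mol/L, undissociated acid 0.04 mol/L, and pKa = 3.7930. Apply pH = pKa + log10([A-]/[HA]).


ratio = [A-] / [HA] = 0.075 / 0.04 = 1.8750
log10(ratio) = 0.2730
pH = pKa + log10(ratio) = 3.7930 + 0.2730 = 4.0660


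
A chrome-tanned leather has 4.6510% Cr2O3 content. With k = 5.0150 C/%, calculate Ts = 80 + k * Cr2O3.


Formula: Ts = 80 + k * Cr2O3
Substituting: Ts = 80 + 5.0150 * 4.6510
Result: 103.3248 C


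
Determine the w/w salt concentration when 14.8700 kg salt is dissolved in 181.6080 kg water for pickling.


Formula: Conc = salt / (water + salt) * 100
Substituting: Conc = 14.8700 / (181.6080 + 14.8700) * 100
Result: 7.5683 %


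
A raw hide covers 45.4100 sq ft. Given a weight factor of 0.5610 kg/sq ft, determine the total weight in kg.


Formula: Weight = area * weight_per_sqft
Substituting: Weight = 45.4100 * 0.5610
Result: 25.4750 kg


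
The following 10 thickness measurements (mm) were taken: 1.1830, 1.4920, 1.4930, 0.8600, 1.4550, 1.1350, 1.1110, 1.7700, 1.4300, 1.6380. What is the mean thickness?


Formula: Average = sum / n
Substituting: Average = 13.5670 / 10
Result: 1.3567 mm


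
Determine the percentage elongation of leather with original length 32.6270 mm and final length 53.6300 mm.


Formula: Elongation = (Lf - L0) / L0 * 100
Substituting: Elongation = (53.6300 - 32.6270) / 32.6270 * 100
Result: 64.3731 %


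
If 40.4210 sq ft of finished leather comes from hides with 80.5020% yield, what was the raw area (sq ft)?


Formula: raw = finished * 100 / yield
Substituting: raw = 40.4210 * 100 / 80.5020
Result: 50.2112 sq ft


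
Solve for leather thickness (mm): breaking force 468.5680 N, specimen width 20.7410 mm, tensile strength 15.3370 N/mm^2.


Formula: t = F / (TS * w)
Substituting: t = 468.5680 / (15.3370 * 20.7410)
Result: 1.4730 mm


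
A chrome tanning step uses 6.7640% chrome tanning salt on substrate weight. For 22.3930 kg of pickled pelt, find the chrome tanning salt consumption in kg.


Formula: Chrome = substrate * pct / 100
Substituting: Chrome = 22.3930 * 6.7640 / 100
Result: 1.5147 kg


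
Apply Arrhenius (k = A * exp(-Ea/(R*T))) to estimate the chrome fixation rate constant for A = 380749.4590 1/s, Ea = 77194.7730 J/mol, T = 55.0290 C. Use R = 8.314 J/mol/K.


T_K = T_C + 273.15 = 55.0290 + 273.15 = 328.1790 K
exponent = -Ea / (R * T_K) = -77194.7730 / (8.314 * 328.1790) = -28.2922
k = A * exp(exponent) = 380749.4590 * exp(-28.2922) = 1.9655e-07 1/s


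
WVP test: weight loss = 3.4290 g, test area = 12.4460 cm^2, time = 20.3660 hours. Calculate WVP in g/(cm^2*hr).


Formula: WVP = loss / (area * time)
Substituting: WVP = 3.4290 / (12.4460 * 20.3660)
Result: 0.0135279 g/(cm^2*hr)


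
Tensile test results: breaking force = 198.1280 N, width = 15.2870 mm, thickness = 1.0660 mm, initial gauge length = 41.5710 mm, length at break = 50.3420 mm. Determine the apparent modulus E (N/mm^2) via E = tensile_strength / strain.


TS = F / (w * t) = 198.1280 / (15.2870 * 1.0660) = 12.1581 N/mm^2
strain = (Lf - L0) / L0 = (50.3420 - 41.5710) / 41.5710 = 0.2110
E = TS / strain = 12.1581 / 0.2110 = 57.6246 N/mm^2


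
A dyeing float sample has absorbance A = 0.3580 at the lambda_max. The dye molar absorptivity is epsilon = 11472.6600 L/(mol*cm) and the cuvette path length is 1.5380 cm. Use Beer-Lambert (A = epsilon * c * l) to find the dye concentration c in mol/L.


Formula: c = A / (epsilon * l)
Substituting: c = 0.3580 / (11472.6600 * 1.5380)
Result: 2.0289e-05 mol/L


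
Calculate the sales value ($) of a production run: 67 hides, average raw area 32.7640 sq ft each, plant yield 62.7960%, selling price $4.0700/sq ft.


Raw_total = N * avg_area = 67 * 32.7640 = 2195.1880 sq ft
Finished = Raw_total * yield / 100 = 2195.1880 * 62.7960 / 100 = 1378.4903 sq ft
Value = Finished * price = 1378.4903 * 4.0700 = 5610.4553 $


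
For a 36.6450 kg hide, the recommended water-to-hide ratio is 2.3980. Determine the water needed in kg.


Formula: Water = hide_weight * ratio
Substituting: Water = 36.6450 * 2.3980
Result: 87.8747 kg


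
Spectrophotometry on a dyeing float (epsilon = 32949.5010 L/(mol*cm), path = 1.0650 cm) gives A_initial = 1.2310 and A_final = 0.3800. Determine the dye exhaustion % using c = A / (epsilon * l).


c_initial = A_i / (epsilon * l) = 1.2310 / (32949.5010 * 1.0650) = 3.5080e-05 mol/L
c_final = A_f / (epsilon * l) = 0.3800 / (32949.5010 * 1.0650) = 1.0829e-05 mol/L
Exhaustion = (c_initial - c_final) / c_initial * 100 = (3.5080e-05 - 1.0829e-05) / 3.5080e-05 * 100 = 69.1308 %


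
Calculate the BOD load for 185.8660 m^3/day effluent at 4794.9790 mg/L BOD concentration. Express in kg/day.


Formula: BOD_load = volume * conc / 1000
Substituting: BOD_load = 185.8660 * 4794.9790 / 1000
Result: 891.2236 kg/day


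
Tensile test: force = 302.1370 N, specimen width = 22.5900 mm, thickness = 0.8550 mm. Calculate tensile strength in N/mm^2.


Formula: TS = force / (width * thickness)
Substituting: TS = 302.1370 / (22.5900 * 0.8550)
Result: 15.6431 N/mm^2


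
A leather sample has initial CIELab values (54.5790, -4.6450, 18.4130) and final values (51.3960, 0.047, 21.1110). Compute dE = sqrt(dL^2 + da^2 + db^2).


dL = -3.1830, da = 4.6920, db = 2.6980
dE = sqrt((-3.1830)^2 + 4.6920^2 + 2.6980^2) = 6.2790


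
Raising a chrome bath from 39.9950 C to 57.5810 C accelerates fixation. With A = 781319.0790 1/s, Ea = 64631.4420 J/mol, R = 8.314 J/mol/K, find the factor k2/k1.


T1 = 39.9950 + 273.15 = 313.1450 K; T2 = 57.5810 + 273.15 = 330.7310 K
k1 = A * exp(-Ea/(R*T1)) = 781319.0790 * exp(-64631.4420/(8.314*313.1450)) = 1.2927e-05 1/s
k2 = A * exp(-Ea/(R*T2)) = 781319.0790 * exp(-64631.4420/(8.314*330.7310)) = 4.8391e-05 1/s
k2/k1 = 4.8391e-05 / 1.2927e-05 = 3.7435


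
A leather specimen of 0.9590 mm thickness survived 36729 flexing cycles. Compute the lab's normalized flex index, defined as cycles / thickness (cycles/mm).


Formula: Index = cycles / thickness
Substituting: Index = 36729 / 0.9590
Result: 38299.2701 cycles/mm


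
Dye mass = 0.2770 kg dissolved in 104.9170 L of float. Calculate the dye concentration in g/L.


Formula: Conc = dye_mass(kg) / volume(L) * 1000
Substituting: Conc = 0.2770 / 104.9170 * 1000
Result: 2.6402 g/L


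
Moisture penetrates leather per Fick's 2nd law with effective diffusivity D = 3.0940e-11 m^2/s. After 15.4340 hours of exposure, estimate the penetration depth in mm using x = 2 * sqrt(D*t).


t = 15.4340 hr * 3600 = 55562.4000 s
D * t = 3.0940e-11 * 55562.4000 = 1.7191e-06
x = 2 * sqrt(D*t) = 2 * sqrt(1.7191e-06) = 0.00262229 m = 2.6223 mm


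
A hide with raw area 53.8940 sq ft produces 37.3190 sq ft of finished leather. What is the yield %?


Formula: Yield = finished / raw * 100
Substituting: Yield = 37.3190 / 53.8940 * 100
Result: 69.2452 %


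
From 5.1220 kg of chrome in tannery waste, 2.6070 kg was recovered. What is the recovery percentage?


Formula: Recovery = recovered / input * 100
Substituting: Recovery = 2.6070 / 5.1220 * 100
Result: 50.8981 %


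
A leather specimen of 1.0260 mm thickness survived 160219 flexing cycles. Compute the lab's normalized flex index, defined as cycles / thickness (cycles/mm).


Formula: Index = cycles / thickness
Substituting: Index = 160219 / 1.0260
Result: 156158.8694 cycles/mm


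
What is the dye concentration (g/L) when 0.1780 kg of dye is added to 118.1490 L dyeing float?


Formula: Conc = dye_mass(kg) / volume(L) * 1000
Substituting: Conc = 0.1780 / 118.1490 * 1000
Result: 1.5066 g/L


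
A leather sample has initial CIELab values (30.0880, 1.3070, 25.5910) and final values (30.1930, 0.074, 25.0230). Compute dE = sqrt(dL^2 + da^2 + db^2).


dL = 0.1050, da = -1.2330, db = -0.5680
dE = sqrt(0.1050^2 + (-1.2330)^2 + (-0.5680)^2) = 1.3616


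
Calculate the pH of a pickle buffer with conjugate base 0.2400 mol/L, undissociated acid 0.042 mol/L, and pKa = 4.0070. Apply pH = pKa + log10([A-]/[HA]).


ratio = [A-] / [HA] = 0.2400 / 0.042 = 5.7143
log10(ratio) = 0.7570
pH = pKa + log10(ratio) = 4.0070 + 0.7570 = 4.7640


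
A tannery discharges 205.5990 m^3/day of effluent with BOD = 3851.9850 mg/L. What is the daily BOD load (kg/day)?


Formula: BOD_load = volume * conc / 1000
Substituting: BOD_load = 205.5990 * 3851.9850 / 1000
Result: 791.9643 kg/day


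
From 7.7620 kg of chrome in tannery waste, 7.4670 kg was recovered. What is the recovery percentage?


Formula: Recovery = recovered / input * 100
Substituting: Recovery = 7.4670 / 7.7620 * 100
Result: 96.1994 %


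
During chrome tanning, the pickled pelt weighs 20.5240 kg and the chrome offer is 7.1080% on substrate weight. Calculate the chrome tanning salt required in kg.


Formula: Chrome = substrate * pct / 100
Substituting: Chrome = 20.5240 * 7.1080 / 100
Result: 1.4588 kg


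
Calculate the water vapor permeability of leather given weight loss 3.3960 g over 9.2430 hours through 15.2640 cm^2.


Formula: WVP = loss / (area * time)
Substituting: WVP = 3.3960 / (15.2640 * 9.2430)
Result: 0.0240706 g/(cm^2*hr)


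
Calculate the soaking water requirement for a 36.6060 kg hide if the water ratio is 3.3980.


Formula: Water = hide_weight * ratio
Substituting: Water = 36.6060 * 3.3980
Result: 124.3872 kg


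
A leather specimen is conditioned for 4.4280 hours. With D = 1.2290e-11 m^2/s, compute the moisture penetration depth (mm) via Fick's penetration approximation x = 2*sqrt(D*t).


t = 4.4280 hr * 3600 = 15940.8000 s
D * t = 1.2290e-11 * 15940.8000 = 1.9591e-07
x = 2 * sqrt(D*t) = 2 * sqrt(1.9591e-07) = 8.8524e-04 m = 0.8852 mm


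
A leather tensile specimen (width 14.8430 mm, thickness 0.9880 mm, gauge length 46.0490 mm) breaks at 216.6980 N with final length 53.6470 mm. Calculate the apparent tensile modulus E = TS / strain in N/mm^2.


TS = F / (w * t) = 216.6980 / (14.8430 * 0.9880) = 14.7767 N/mm^2
strain = (Lf - L0) / L0 = (53.6470 - 46.0490) / 46.0490 = 0.1650
E = TS / strain = 14.7767 / 0.1650 = 89.5565 N/mm^2


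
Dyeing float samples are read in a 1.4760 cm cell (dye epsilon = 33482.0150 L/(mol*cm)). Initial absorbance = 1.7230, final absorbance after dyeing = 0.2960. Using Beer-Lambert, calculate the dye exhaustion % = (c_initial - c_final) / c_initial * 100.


c_initial = A_i / (epsilon * l) = 1.7230 / (33482.0150 * 1.4760) = 3.4865e-05 mol/L
c_final = A_f / (epsilon * l) = 0.2960 / (33482.0150 * 1.4760) = 5.9895e-06 mol/L
Exhaustion = (c_initial - c_final) / c_initial * 100 = (3.4865e-05 - 5.9895e-06) / 3.4865e-05 * 100 = 82.8207 %


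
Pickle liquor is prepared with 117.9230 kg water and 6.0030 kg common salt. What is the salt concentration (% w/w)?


Formula: Conc = salt / (water + salt) * 100
Substituting: Conc = 6.0030 / (117.9230 + 6.0030) * 100
Result: 4.8440 %


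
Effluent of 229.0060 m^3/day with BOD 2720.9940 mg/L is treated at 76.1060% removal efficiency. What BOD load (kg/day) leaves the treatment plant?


Load_in = volume * conc / 1000 = 229.0060 * 2720.9940 / 1000 = 623.1240 kg/day
Removed = Load_in * eff / 100 = 623.1240 * 76.1060 / 100 = 474.2347 kg/day
Load_out = Load_in - Removed = 623.1240 - 474.2347 = 148.8892 kg/day


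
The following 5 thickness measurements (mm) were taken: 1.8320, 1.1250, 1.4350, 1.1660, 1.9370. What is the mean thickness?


Formula: Average = sum / n
Substituting: Average = 7.4950 / 5
Result: 1.4990 mm


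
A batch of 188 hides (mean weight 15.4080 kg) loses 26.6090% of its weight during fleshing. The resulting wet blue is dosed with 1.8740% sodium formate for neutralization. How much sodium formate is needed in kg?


Total_raw = N * avg_wt = 188 * 15.4080 = 2896.7040 kg
Substrate = Total_raw * (1 - loss/100) = 2896.7040 * (1 - 26.6090/100) = 2125.9200 kg
Neutralizer = Substrate * pct / 100 = 2125.9200 * 1.8740 / 100 = 39.8397 kg


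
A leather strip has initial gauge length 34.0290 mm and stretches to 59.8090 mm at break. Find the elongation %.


Formula: Elongation = (Lf - L0) / L0 * 100
Substituting: Elongation = (59.8090 - 34.0290) / 34.0290 * 100
Result: 75.7589 %


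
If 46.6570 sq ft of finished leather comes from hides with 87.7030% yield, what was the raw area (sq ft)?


Formula: raw = finished * 100 / yield
Substituting: raw = 46.6570 * 100 / 87.7030
Result: 53.1989 sq ft


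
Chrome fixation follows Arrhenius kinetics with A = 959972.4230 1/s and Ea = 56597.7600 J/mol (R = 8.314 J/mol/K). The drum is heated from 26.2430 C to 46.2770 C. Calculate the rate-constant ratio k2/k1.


T1 = 26.2430 + 273.15 = 299.3930 K; T2 = 46.2770 + 273.15 = 319.4270 K
k1 = A * exp(-Ea/(R*T1)) = 959972.4230 * exp(-56597.7600/(8.314*299.3930)) = 1.2805e-04 1/s
k2 = A * exp(-Ea/(R*T2)) = 959972.4230 * exp(-56597.7600/(8.314*319.4270)) = 5.3299e-04 1/s
k2/k1 = 5.3299e-04 / 1.2805e-04 = 4.1623


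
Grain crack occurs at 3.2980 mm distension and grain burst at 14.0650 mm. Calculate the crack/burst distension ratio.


Formula: Ratio = crack / burst
Substituting: Ratio = 3.2980 / 14.0650
Result: 0.2345


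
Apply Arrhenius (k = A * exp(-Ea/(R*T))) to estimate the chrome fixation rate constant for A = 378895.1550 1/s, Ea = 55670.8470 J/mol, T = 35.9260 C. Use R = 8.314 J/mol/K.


T_K = T_C + 273.15 = 35.9260 + 273.15 = 309.0760 K
exponent = -Ea / (R * T_K) = -55670.8470 / (8.314 * 309.0760) = -21.6647
k = A * exp(exponent) = 378895.1550 * exp(-21.6647) = 1.4780e-04 1/s


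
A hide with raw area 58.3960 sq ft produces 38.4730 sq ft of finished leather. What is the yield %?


Formula: Yield = finished / raw * 100
Substituting: Yield = 38.4730 / 58.3960 * 100
Result: 65.8829 %


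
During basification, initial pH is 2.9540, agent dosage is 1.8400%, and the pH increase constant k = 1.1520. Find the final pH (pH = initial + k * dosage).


Formula: pH_final = pH_initial + k * base_pct
Substituting: pH_final = 2.9540 + 1.1520 * 1.8400
Result: 5.0737


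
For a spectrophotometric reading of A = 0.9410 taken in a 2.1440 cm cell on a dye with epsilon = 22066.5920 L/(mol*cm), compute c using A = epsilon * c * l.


Formula: c = A / (epsilon * l)
Substituting: c = 0.9410 / (22066.5920 * 2.1440)
Result: 1.9890e-05 mol/L


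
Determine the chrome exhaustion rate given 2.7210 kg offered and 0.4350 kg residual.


Formula: Uptake = (offered - residual) / offered * 100
Substituting: Uptake = (2.7210 - 0.4350) / 2.7210 * 100
Result: 84.0132 %


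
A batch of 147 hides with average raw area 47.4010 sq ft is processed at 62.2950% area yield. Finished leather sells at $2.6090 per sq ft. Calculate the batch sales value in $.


Raw_total = N * avg_area = 147 * 47.4010 = 6967.9470 sq ft
Finished = Raw_total * yield / 100 = 6967.9470 * 62.2950 / 100 = 4340.6826 sq ft
Value = Finished * price = 4340.6826 * 2.6090 = 11324.8409 $


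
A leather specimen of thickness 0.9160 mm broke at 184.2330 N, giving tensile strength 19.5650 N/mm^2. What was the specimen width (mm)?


Formula: w = F / (TS * t)
Substituting: w = 184.2330 / (19.5650 * 0.9160)
Result: 10.2800 mm


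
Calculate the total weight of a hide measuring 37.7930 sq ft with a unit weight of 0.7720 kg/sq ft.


Formula: Weight = area * weight_per_sqft
Substituting: Weight = 37.7930 * 0.7720
Result: 29.1762 kg


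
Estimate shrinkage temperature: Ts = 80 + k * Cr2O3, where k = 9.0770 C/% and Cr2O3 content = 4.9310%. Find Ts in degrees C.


Formula: Ts = 80 + k * Cr2O3
Substituting: Ts = 80 + 9.0770 * 4.9310
Result: 124.7587 C


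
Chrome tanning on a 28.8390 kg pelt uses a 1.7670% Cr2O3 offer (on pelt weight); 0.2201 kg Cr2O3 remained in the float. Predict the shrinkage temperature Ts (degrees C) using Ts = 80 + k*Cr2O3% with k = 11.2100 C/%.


Offered = pelt * offer_pct / 100 = 28.8390 * 1.7670 / 100 = 0.5096 kg
Uptake = offered - residual = 0.5096 - 0.2201 = 0.2895 kg
Cr2O3% on pelt = uptake / pelt * 100 = 0.2895 / 28.8390 * 100 = 1.0038 %
Ts = 80 + k * Cr2O3% = 80 + 11.2100 * 1.0038 = 91.2526 C


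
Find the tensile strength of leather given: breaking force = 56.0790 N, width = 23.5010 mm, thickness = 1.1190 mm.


Formula: TS = force / (width * thickness)
Substituting: TS = 56.0790 / (23.5010 * 1.1190)
Result: 2.1325 N/mm^2


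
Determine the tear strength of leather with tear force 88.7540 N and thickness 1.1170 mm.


Formula: Tear strength = force / thickness
Substituting: Tear strength = 88.7540 / 1.1170
Result: 79.4575 N/mm


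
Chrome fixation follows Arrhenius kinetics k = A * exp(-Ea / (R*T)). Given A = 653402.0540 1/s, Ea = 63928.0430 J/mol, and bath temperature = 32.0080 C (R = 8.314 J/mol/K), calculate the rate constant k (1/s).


T_K = T_C + 273.15 = 32.0080 + 273.15 = 305.1580 K
exponent = -Ea / (R * T_K) = -63928.0430 / (8.314 * 305.1580) = -25.1975
k = A * exp(exponent) = 653402.0540 * exp(-25.1975) = 7.4485e-06 1/s


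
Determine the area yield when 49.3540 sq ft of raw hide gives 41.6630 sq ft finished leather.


Formula: Yield = finished / raw * 100
Substituting: Yield = 41.6630 / 49.3540 * 100
Result: 84.4167 %


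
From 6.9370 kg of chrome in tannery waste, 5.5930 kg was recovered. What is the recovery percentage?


Formula: Recovery = recovered / input * 100
Substituting: Recovery = 5.5930 / 6.9370 * 100
Result: 80.6256 %


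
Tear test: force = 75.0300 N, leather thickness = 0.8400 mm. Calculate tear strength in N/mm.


Formula: Tear strength = force / thickness
Substituting: Tear strength = 75.0300 / 0.8400
Result: 89.3214 N/mm


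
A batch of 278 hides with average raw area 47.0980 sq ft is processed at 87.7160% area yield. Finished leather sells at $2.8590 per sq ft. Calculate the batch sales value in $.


Raw_total = N * avg_area = 278 * 47.0980 = 13093.2440 sq ft
Finished = Raw_total * yield / 100 = 13093.2440 * 87.7160 / 100 = 11484.8699 sq ft
Value = Finished * price = 11484.8699 * 2.8590 = 32835.2431 $


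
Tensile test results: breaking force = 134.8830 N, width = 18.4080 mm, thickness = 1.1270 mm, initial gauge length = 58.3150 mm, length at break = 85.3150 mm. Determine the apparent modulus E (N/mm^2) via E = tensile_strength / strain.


TS = F / (w * t) = 134.8830 / (18.4080 * 1.1270) = 6.5017 N/mm^2
strain = (Lf - L0) / L0 = (85.3150 - 58.3150) / 58.3150 = 0.4630
E = TS / strain = 6.5017 / 0.4630 = 14.0425 N/mm^2


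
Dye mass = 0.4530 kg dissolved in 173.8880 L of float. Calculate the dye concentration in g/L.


Formula: Conc = dye_mass(kg) / volume(L) * 1000
Substituting: Conc = 0.4530 / 173.8880 * 1000
Result: 2.6051 g/L


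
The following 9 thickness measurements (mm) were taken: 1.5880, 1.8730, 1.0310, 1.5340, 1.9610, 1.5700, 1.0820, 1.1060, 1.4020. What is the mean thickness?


Formula: Average = sum / n
Substituting: Average = 13.1470 / 9
Result: 1.4608 mm


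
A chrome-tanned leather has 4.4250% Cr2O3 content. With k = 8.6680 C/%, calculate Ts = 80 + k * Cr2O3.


Formula: Ts = 80 + k * Cr2O3
Substituting: Ts = 80 + 8.6680 * 4.4250
Result: 118.3559 C


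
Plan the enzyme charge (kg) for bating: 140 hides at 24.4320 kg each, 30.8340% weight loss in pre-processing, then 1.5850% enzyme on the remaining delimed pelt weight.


Total_raw = N * avg_wt = 140 * 24.4320 = 3420.4800 kg
Substrate = Total_raw * (1 - loss/100) = 3420.4800 * (1 - 30.8340/100) = 2365.8092 kg
Enzyme = Substrate * pct / 100 = 2365.8092 * 1.5850 / 100 = 37.4981 kg


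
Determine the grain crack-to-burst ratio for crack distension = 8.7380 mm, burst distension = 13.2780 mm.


Formula: Ratio = crack / burst
Substituting: Ratio = 8.7380 / 13.2780
Result: 0.6581


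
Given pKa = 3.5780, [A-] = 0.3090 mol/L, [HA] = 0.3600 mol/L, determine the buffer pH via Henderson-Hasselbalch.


ratio = [A-] / [HA] = 0.3090 / 0.3600 = 0.8583
log10(ratio) = -0.066344
pH = pKa + log10(ratio) = 3.5780 - 0.066344 = 3.5117


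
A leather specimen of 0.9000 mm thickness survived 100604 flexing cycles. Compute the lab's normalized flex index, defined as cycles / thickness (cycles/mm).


Formula: Index = cycles / thickness
Substituting: Index = 100604 / 0.9000
Result: 111782.2222 cycles/mm


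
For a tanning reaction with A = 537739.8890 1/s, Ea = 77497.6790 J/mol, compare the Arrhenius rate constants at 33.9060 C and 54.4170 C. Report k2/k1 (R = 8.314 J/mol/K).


T1 = 33.9060 + 273.15 = 307.0560 K; T2 = 54.4170 + 273.15 = 327.5670 K
k1 = A * exp(-Ea/(R*T1)) = 537739.8890 * exp(-77497.6790/(8.314*307.0560)) = 3.5207e-08 1/s
k2 = A * exp(-Ea/(R*T2)) = 537739.8890 * exp(-77497.6790/(8.314*327.5670)) = 2.3559e-07 1/s
k2/k1 = 2.3559e-07 / 3.5207e-08 = 6.6916


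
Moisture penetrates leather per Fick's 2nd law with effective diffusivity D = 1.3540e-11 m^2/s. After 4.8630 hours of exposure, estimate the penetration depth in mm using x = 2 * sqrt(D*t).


t = 4.8630 hr * 3600 = 17506.8000 s
D * t = 1.3540e-11 * 17506.8000 = 2.3704e-07
x = 2 * sqrt(D*t) = 2 * sqrt(2.3704e-07) = 9.7374e-04 m = 0.9737 mm


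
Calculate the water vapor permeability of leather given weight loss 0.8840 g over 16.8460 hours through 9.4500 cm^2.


Formula: WVP = loss / (area * time)
Substituting: WVP = 0.8840 / (9.4500 * 16.8460)
Result: 0.00555295 g/(cm^2*hr)


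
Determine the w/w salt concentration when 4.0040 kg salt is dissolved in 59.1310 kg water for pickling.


Formula: Conc = salt / (water + salt) * 100
Substituting: Conc = 4.0040 / (59.1310 + 4.0040) * 100
Result: 6.3420 %


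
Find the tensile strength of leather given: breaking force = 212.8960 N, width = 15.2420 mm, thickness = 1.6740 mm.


Formula: TS = force / (width * thickness)
Substituting: TS = 212.8960 / (15.2420 * 1.6740)
Result: 8.3439 N/mm^2


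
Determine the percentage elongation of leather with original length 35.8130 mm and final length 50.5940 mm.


Formula: Elongation = (Lf - L0) / L0 * 100
Substituting: Elongation = (50.5940 - 35.8130) / 35.8130 * 100
Result: 41.2727 %


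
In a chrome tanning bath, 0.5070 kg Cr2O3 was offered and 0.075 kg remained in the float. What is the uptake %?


Formula: Uptake = (offered - residual) / offered * 100
Substituting: Uptake = (0.5070 - 0.075) / 0.5070 * 100
Result: 85.2071 %


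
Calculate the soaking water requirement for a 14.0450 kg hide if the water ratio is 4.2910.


Formula: Water = hide_weight * ratio
Substituting: Water = 14.0450 * 4.2910
Result: 60.2671 kg


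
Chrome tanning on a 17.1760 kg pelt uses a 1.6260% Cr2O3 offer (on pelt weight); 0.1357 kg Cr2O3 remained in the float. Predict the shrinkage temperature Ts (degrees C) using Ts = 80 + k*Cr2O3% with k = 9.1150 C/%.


Offered = pelt * offer_pct / 100 = 17.1760 * 1.6260 / 100 = 0.2793 kg
Uptake = offered - residual = 0.2793 - 0.1357 = 0.1436 kg
Cr2O3% on pelt = uptake / pelt * 100 = 0.1436 / 17.1760 * 100 = 0.8359 %
Ts = 80 + k * Cr2O3% = 80 + 9.1150 * 0.8359 = 87.6196 C


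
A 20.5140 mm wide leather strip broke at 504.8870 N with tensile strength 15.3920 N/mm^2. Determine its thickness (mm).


Formula: t = F / (TS * w)
Substituting: t = 504.8870 / (15.3920 * 20.5140)
Result: 1.5990 mm


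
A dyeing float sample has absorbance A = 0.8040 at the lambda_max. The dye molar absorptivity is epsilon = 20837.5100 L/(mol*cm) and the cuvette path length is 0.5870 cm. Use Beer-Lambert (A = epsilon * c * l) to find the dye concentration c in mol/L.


Formula: c = A / (epsilon * l)
Substituting: c = 0.8040 / (20837.5100 * 0.5870)
Result: 6.5731e-05 mol/L


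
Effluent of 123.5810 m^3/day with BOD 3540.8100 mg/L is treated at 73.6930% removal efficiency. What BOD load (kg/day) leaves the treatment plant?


Load_in = volume * conc / 1000 = 123.5810 * 3540.8100 / 1000 = 437.5768 kg/day
Removed = Load_in * eff / 100 = 437.5768 * 73.6930 / 100 = 322.4635 kg/day
Load_out = Load_in - Removed = 437.5768 - 322.4635 = 115.1133 kg/day


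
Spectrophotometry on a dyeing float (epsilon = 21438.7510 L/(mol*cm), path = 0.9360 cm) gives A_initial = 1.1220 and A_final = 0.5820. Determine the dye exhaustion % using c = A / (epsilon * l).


c_initial = A_i / (epsilon * l) = 1.1220 / (21438.7510 * 0.9360) = 5.5914e-05 mol/L
c_final = A_f / (epsilon * l) = 0.5820 / (21438.7510 * 0.9360) = 2.9003e-05 mol/L
Exhaustion = (c_initial - c_final) / c_initial * 100 = (5.5914e-05 - 2.9003e-05) / 5.5914e-05 * 100 = 48.1283 %


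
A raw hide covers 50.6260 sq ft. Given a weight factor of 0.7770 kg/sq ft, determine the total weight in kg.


Formula: Weight = area * weight_per_sqft
Substituting: Weight = 50.6260 * 0.7770
Result: 39.3364 kg
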